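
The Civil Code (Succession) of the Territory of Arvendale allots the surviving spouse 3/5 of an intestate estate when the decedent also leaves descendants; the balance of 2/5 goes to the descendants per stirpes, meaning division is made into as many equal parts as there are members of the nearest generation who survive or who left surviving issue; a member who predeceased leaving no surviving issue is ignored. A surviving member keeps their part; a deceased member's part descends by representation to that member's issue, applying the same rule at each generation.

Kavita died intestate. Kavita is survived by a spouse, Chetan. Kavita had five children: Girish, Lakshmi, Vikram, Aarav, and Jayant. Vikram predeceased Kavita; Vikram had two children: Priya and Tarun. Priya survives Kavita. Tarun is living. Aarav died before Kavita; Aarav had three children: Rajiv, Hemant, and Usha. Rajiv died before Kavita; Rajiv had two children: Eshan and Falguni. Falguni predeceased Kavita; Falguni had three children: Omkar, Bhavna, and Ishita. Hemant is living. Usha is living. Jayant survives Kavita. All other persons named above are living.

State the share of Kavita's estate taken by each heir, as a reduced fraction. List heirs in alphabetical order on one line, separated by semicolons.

Bhavna 1/225; Chetan 3/5; Eshan 1/75; Girish 2/25; Hemant 2/75; Ishita 1/225; Jayant 2/25; Lakshmi 2/25; Omkar 1/225; Priya 1/25; Tarun 1/25; Usha 2/75

Chetan, as surviving spouse, takes 3/5.
The remaining 2/5 passes to Kavita's descendants per stirpes.
The 2/5 is divided into 5 equal shares of 2/25 among Girish, Lakshmi, Vikram, Aarav, Jayant.
Girish is living and takes 2/25.
Lakshmi is living and takes 2/25.
Vikram predeceased; the 2/25 allotted to Vikram's branch passes to Vikram's issue by representation.
The 2/25 is divided into 2 equal shares of 1/25 among Priya, Tarun.
Priya is living and takes 1/25.
Tarun is living and takes 1/25.
Aarav predeceased; the 2/25 allotted to Aarav's branch passes to Aarav's issue by representation.
The 2/25 is divided into 3 equal shares of 2/75 among Rajiv, Hemant, Usha.
Rajiv predeceased; the 2/75 allotted to Rajiv's branch passes to Rajiv's issue by representation.
The 2/75 is divided into 2 equal shares of 1/75 among Eshan, Falguni.
Eshan is living and takes 1/75.
Falguni predeceased; the 1/75 allotted to Falguni's branch passes to Falguni's issue by representation.
The 1/75 is divided into 3 equal shares of 1/225 among Omkar, Bhavna, Ishita.
Omkar is living and takes 1/225.
Bhavna is living and takes 1/225.
Ishita is living and takes 1/225.
Hemant is living and takes 2/75.
Usha is living and takes 2/75.
Jayant is living and takes 2/25.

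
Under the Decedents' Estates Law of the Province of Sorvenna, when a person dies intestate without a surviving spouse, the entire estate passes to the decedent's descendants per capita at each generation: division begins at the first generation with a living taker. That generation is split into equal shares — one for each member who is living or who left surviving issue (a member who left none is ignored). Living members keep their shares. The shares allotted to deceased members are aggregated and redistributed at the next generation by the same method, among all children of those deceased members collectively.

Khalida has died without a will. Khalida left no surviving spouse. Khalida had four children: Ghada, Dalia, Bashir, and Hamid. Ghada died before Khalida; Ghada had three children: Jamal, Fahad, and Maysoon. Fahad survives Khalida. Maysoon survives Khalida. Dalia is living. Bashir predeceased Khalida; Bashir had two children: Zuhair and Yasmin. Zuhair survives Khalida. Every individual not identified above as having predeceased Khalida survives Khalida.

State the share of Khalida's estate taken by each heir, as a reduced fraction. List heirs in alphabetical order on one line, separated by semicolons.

There is no surviving spouse, so the entire estate passes to Khalida's descendants per capita at each generation.
At generation 1 (Ghada, Dalia, Bashir, Hamid) there are 4 shares of (1)/4 = 1/4 each.
Living: Dalia and Hamid — each takes 1/4.
Deceased: Ghada and Bashir. Their combined 1/2 is pooled and carried to generation 2.
At generation 2 (Jamal, Fahad, Maysoon, Zuhair, Yasmin) there are 5 shares of (1/2)/5 = 1/10 each.
Living: Jamal, Fahad, Maysoon, Zuhair, and Yasmin — each takes 1/10.

Dalia 1/4; Fahad 1/10; Hamid 1/4; Jamal 1/10; Maysoon 1/10; Yasmin 1/10; Zuhair 1/10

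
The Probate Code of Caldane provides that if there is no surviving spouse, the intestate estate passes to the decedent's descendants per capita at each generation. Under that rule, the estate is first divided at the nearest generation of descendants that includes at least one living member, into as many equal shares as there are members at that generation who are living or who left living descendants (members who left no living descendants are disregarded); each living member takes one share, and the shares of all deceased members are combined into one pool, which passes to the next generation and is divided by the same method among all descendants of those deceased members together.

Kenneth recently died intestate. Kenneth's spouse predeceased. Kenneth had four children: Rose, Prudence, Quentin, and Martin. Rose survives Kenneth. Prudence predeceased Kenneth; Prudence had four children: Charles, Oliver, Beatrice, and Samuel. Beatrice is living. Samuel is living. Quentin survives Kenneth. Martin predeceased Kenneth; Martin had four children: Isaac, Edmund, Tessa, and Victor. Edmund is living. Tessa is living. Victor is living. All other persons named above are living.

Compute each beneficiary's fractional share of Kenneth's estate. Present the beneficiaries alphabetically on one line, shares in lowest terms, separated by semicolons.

There is no surviving spouse, so the entire estate passes to Kenneth's descendants per capita at each generation.
At generation 1 (Rose, Prudence, Quentin, Martin) there are 4 shares of (1)/4 = 1/4 each.
Living: Rose and Quentin — each takes 1/4.
Deceased: Prudence and Martin. Their combined 1/2 is pooled and carried to generation 2.
At generation 2 (Charles, Oliver, Beatrice, Samuel, Isaac, Edmund, Tessa, Victor) there are 8 shares of (1/2)/8 = 1/16 each.
Living: Charles, Oliver, Beatrice, Samuel, Isaac, Edmund, Tessa, and Victor — each takes 1/16.

Beatrice 1/16; Charles 1/16; Edmund 1/16; Isaac 1/16; Oliver 1/16; Quentin 1/4; Rose 1/4; Samuel 1/16; Tessa 1/16; Victor 1/16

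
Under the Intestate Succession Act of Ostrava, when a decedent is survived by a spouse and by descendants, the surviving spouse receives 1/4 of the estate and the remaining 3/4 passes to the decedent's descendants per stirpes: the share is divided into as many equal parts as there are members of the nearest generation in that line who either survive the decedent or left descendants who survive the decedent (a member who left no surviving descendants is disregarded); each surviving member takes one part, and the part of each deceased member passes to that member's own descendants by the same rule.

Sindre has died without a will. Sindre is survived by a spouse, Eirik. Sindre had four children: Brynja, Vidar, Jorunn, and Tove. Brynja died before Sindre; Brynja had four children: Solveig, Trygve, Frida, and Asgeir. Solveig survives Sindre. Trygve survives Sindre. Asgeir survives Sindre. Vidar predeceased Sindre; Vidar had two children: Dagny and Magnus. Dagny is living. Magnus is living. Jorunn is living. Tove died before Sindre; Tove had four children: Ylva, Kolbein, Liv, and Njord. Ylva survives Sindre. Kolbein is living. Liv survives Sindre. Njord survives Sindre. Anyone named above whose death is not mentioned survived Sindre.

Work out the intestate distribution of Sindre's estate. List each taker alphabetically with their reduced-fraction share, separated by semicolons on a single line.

Eirik, as surviving spouse, takes 1/4.
The remaining 3/4 passes to Sindre's descendants per stirpes.
The 3/4 is divided into 4 equal shares of 3/16 among Brynja, Vidar, Jorunn, Tove.
Brynja predeceased; the 3/16 allotted to Brynja's branch passes to Brynja's issue by representation.
The 3/16 is divided into 4 equal shares of 3/64 among Solveig, Trygve, Frida, Asgeir.
Solveig is living and takes 3/64.
Trygve is living and takes 3/64.
Frida is living and takes 3/64.
Asgeir is living and takes 3/64.
Vidar predeceased; the 3/16 allotted to Vidar's branch passes to Vidar's issue by representation.
The 3/16 is divided into 2 equal shares of 3/32 among Dagny, Magnus.
Dagny is living and takes 3/32.
Magnus is living and takes 3/32.
Jorunn is living and takes 3/16.
Tove predeceased; the 3/16 allotted to Tove's branch passes to Tove's issue by representation.
The 3/16 is divided into 4 equal shares of 3/64 among Ylva, Kolbein, Liv, Njord.
Ylva is living and takes 3/64.
Kolbein is living and takes 3/64.
Liv is living and takes 3/64.
Njord is living and takes 3/64.

Asgeir 3/64; Dagny 3/32; Eirik 1/4; Frida 3/64; Jorunn 3/16; Kolbein 3/64; Liv 3/64; Magnus 3/32; Njord 3/64; Solveig 3/64; Trygve 3/64; Ylva 3/64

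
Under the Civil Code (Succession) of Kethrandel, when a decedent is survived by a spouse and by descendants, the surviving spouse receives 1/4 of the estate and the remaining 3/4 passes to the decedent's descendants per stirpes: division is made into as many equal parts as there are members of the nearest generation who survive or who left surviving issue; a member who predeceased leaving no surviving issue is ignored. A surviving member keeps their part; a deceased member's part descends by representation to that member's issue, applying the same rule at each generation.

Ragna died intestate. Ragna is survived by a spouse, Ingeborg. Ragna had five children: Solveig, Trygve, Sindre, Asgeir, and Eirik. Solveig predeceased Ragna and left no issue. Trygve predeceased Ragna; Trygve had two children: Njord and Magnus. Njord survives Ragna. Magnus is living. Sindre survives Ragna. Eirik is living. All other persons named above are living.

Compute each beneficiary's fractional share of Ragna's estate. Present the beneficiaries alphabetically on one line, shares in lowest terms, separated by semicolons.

Asgeir 3/16; Eirik 3/16; Ingeborg 1/4; Magnus 3/32; Njord 3/32; Sindre 3/16

Ingeborg, as surviving spouse, takes 1/4.
The remaining 3/4 passes to Ragna's descendants per stirpes.
Solveig left no surviving issue, so that branch lapses and is disregarded.
The 3/4 is divided into 4 equal shares of 3/16 among Trygve, Sindre, Asgeir, Eirik.
Trygve predeceased; the 3/16 allotted to Trygve's branch passes to Trygve's issue by representation.
The 3/16 is divided into 2 equal shares of 3/32 among Njord, Magnus.
Njord is living and takes 3/32.
Magnus is living and takes 3/32.
Sindre is living and takes 3/16.
Asgeir is living and takes 3/16.
Eirik is living and takes 3/16.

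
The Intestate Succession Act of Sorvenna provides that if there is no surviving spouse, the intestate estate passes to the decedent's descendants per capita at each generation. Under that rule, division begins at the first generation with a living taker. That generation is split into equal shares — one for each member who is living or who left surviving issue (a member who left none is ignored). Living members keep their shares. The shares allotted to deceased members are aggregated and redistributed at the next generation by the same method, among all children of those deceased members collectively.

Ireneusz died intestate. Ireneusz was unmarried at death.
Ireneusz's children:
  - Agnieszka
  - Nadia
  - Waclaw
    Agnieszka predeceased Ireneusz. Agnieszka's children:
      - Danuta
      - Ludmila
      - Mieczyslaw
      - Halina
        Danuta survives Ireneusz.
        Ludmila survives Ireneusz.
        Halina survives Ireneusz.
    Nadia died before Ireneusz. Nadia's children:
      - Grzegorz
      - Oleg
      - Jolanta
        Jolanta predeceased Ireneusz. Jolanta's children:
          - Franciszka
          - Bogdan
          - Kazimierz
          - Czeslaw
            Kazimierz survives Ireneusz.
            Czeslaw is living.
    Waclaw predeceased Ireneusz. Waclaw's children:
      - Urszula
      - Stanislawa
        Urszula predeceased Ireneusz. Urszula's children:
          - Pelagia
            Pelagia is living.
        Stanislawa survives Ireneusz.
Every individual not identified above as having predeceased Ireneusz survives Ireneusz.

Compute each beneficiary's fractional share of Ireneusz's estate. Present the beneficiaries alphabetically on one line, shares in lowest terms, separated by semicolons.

Bogdan 2/45; Czeslaw 2/45; Danuta 1/9; Franciszka 2/45; Grzegorz 1/9; Halina 1/9; Kazimierz 2/45; Ludmila 1/9; Mieczyslaw 1/9; Oleg 1/9; Pelagia 2/45; Stanislawa 1/9

There is no surviving spouse, so the entire estate passes to Ireneusz's descendants per capita at each generation.
No one at generation 1 (Agnieszka, Nadia, Waclaw) is living; moving to the next generation.
At generation 2 (Danuta, Ludmila, Mieczyslaw, Halina, Grzegorz, Oleg, Jolanta, Urszula, Stanislawa) there are 9 shares of (1)/9 = 1/9 each.
Living: Danuta, Ludmila, Mieczyslaw, Halina, Grzegorz, Oleg, and Stanislawa — each takes 1/9.
Deceased: Jolanta and Urszula. Their combined 2/9 is pooled and carried to generation 3.
At generation 3 (Franciszka, Bogdan, Kazimierz, Czeslaw, Pelagia) there are 5 shares of (2/9)/5 = 2/45 each.
Living: Franciszka, Bogdan, Kazimierz, Czeslaw, and Pelagia — each takes 2/45.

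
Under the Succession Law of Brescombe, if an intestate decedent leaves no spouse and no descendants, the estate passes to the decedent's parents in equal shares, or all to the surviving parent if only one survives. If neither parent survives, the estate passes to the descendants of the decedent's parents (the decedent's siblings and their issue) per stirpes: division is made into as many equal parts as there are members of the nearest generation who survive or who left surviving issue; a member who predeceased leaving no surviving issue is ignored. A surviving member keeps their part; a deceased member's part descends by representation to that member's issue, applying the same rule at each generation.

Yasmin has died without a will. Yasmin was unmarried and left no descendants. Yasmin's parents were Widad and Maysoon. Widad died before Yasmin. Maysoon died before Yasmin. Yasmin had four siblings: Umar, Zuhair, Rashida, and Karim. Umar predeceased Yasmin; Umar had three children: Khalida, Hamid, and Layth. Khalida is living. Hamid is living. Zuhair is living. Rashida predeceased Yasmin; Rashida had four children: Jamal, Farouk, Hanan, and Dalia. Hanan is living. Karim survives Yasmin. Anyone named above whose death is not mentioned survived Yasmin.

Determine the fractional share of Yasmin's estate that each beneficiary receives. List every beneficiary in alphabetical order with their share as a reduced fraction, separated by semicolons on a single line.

Neither parent survives and there are no descendants, so the estate passes to Yasmin's siblings and their issue per stirpes.
The estate is divided into 4 equal shares of 1/4 among Umar, Zuhair, Rashida, Karim.
Umar predeceased; the 1/4 allotted to Umar's branch passes to Umar's issue by representation.
The 1/4 is divided into 3 equal shares of 1/12 among Khalida, Hamid, Layth.
Khalida is living and takes 1/12.
Hamid is living and takes 1/12.
Layth is living and takes 1/12.
Zuhair is living and takes 1/4.
Rashida predeceased; the 1/4 allotted to Rashida's branch passes to Rashida's issue by representation.
The 1/4 is divided into 4 equal shares of 1/16 among Jamal, Farouk, Hanan, Dalia.
Jamal is living and takes 1/16.
Farouk is living and takes 1/16.
Hanan is living and takes 1/16.
Dalia is living and takes 1/16.
Karim is living and takes 1/4.

Dalia 1/16; Farouk 1/16; Hamid 1/12; Hanan 1/16; Jamal 1/16; Karim 1/4; Khalida 1/12; Layth 1/12; Zuhair 1/4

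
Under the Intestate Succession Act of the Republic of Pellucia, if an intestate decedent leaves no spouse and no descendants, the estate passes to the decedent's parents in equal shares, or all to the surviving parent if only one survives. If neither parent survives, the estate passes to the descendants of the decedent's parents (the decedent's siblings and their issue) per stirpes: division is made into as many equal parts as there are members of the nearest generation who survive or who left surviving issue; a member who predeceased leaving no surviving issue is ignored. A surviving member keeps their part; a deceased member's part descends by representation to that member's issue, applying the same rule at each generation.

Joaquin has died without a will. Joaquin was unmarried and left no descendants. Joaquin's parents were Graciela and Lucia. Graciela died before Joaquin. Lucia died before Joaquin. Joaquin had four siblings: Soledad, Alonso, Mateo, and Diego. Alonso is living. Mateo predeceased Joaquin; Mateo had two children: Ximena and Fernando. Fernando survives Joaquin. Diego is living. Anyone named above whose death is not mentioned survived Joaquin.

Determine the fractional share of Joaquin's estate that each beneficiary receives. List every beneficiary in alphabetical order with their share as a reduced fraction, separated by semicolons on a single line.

Neither parent survives and there are no descendants, so the estate passes to Joaquin's siblings and their issue per stirpes.
The estate is divided into 4 equal shares of 1/4 among Soledad, Alonso, Mateo, Diego.
Soledad is living and takes 1/4.
Alonso is living and takes 1/4.
Mateo predeceased; the 1/4 allotted to Mateo's branch passes to Mateo's issue by representation.
The 1/4 is divided into 2 equal shares of 1/8 among Ximena, Fernando.
Ximena is living and takes 1/8.
Fernando is living and takes 1/8.
Diego is living and takes 1/4.

Alonso 1/4; Diego 1/4; Fernando 1/8; Soledad 1/4; Ximena 1/8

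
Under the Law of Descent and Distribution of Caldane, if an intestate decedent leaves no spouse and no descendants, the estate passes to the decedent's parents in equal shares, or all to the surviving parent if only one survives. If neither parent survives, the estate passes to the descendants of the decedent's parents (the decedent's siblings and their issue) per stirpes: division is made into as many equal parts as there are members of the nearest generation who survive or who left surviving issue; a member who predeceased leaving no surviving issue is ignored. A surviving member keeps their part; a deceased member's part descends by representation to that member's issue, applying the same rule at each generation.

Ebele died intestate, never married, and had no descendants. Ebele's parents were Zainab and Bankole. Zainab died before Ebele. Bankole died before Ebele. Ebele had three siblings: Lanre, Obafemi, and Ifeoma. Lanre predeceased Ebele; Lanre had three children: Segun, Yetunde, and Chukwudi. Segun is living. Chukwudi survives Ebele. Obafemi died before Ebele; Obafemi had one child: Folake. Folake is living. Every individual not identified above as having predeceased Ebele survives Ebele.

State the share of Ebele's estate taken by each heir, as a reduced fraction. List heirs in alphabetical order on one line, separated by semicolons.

Chukwudi 1/9; Folake 1/3; Ifeoma 1/3; Segun 1/9; Yetunde 1/9

Neither parent survives and there are no descendants, so the estate passes to Ebele's siblings and their issue per stirpes.
The estate is divided into 3 equal shares of 1/3 among Lanre, Obafemi, Ifeoma.
Lanre predeceased; the 1/3 allotted to Lanre's branch passes to Lanre's issue by representation.
The 1/3 is divided into 3 equal shares of 1/9 among Segun, Yetunde, Chukwudi.
Segun is living and takes 1/9.
Yetunde is living and takes 1/9.
Chukwudi is living and takes 1/9.
Obafemi predeceased; the 1/3 allotted to Obafemi's branch passes to Obafemi's issue by representation.
Folake is the sole taker at this level and receives the full 1/3.
Ifeoma is living and takes 1/3.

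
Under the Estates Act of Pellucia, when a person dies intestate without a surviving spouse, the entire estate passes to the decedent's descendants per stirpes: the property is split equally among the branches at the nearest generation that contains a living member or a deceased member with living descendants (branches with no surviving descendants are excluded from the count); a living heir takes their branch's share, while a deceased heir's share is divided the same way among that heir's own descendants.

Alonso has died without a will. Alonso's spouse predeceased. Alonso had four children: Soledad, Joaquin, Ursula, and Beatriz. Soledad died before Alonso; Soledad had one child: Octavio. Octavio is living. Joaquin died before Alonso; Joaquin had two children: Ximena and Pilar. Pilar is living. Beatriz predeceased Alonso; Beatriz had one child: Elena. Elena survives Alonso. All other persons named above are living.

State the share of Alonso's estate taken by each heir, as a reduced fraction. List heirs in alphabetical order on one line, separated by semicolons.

Elena 1/4; Octavio 1/4; Pilar 1/8; Ursula 1/4; Ximena 1/8

There is no surviving spouse, so the entire estate passes to Alonso's descendants per stirpes.
The estate is divided into 4 equal shares of 1/4 among Soledad, Joaquin, Ursula, Beatriz.
Soledad predeceased; the 1/4 allotted to Soledad's branch passes to Soledad's issue by representation.
Octavio is the sole taker at this level and receives the full 1/4.
Joaquin predeceased; the 1/4 allotted to Joaquin's branch passes to Joaquin's issue by representation.
The 1/4 is divided into 2 equal shares of 1/8 among Ximena, Pilar.
Ximena is living and takes 1/8.
Pilar is living and takes 1/8.
Ursula is living and takes 1/4.
Beatriz predeceased; the 1/4 allotted to Beatriz's branch passes to Beatriz's issue by representation.
Elena is the sole taker at this level and receives the full 1/4.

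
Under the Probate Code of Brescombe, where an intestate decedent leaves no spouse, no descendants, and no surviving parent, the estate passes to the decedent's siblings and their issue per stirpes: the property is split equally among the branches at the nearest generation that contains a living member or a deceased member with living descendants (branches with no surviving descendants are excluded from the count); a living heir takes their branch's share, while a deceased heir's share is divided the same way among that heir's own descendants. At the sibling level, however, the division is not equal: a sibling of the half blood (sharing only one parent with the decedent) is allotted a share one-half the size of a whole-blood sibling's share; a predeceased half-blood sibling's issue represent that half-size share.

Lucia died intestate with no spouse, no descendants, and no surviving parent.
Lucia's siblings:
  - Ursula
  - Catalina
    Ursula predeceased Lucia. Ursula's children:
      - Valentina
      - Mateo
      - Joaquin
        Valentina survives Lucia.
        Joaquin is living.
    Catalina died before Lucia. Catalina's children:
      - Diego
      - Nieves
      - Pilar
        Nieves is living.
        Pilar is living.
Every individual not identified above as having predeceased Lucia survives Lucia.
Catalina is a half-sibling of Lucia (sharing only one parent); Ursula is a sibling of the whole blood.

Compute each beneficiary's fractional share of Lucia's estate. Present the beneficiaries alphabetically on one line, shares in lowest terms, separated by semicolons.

Diego 1/9; Joaquin 2/9; Mateo 2/9; Nieves 1/9; Pilar 1/9; Valentina 2/9

No spouse, descendants, or parent survives, so the estate passes to Lucia's siblings per stirpes.
Half-blood siblings count for one-half the weight of whole-blood siblings at the initial division.
Dividing 1 in proportion to weights (total weight 3/2): Ursula (weight 1) → 2/3; Catalina (weight 1/2) → 1/3.
Ursula predeceased; the 2/3 allotted to Ursula's branch passes to Ursula's issue by representation.
The 2/3 is divided into 3 equal shares of 2/9 among Valentina, Mateo, Joaquin.
Valentina is living and takes 2/9.
Mateo is living and takes 2/9.
Joaquin is living and takes 2/9.
Catalina predeceased; the 1/3 allotted to Catalina's branch passes to Catalina's issue by representation.
The 1/3 is divided into 3 equal shares of 1/9 among Diego, Nieves, Pilar.
Diego is living and takes 1/9.
Nieves is living and takes 1/9.
Pilar is living and takes 1/9.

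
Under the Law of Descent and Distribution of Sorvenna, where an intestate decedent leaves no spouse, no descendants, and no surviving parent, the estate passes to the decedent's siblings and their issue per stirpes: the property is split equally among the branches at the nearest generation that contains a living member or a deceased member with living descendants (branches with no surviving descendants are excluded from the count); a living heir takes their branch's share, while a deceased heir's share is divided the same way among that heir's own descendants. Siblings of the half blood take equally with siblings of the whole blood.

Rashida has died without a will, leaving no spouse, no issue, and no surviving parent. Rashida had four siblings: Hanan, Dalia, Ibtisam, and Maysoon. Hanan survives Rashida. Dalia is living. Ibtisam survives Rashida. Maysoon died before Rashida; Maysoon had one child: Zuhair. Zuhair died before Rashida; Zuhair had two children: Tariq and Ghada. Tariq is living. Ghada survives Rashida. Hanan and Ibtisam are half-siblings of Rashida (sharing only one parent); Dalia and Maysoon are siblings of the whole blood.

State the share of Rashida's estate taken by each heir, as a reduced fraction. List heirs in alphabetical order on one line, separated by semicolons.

No spouse, descendants, or parent survives, so the estate passes to Rashida's siblings per stirpes.
Half-blood and whole-blood siblings take equally under the stated rule.
The estate is divided into 4 equal shares of 1/4 among Hanan, Dalia, Ibtisam, Maysoon.
Hanan is living and takes 1/4.
Dalia is living and takes 1/4.
Ibtisam is living and takes 1/4.
Maysoon predeceased; the 1/4 allotted to Maysoon's branch passes to Maysoon's issue by representation.
Zuhair's line is the sole branch at this level, so the full 1/4 passes to Zuhair's issue by representation.
The 1/4 is divided into 2 equal shares of 1/8 among Tariq, Ghada.
Tariq is living and takes 1/8.
Ghada is living and takes 1/8.

Dalia 1/4; Ghada 1/8; Hanan 1/4; Ibtisam 1/4; Tariq 1/8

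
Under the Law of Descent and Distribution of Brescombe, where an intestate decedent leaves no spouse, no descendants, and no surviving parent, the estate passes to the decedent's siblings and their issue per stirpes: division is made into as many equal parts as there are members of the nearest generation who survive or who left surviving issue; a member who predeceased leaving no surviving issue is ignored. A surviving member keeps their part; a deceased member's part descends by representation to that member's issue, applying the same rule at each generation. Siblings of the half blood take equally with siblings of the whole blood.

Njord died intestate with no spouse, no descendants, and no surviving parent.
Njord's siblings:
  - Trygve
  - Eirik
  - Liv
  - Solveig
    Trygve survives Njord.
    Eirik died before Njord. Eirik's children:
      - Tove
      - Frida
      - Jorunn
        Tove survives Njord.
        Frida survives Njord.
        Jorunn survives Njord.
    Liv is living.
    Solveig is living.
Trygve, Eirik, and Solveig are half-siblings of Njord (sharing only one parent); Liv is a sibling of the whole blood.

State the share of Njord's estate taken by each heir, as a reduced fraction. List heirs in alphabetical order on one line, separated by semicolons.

Frida 1/12; Jorunn 1/12; Liv 1/4; Solveig 1/4; Tove 1/12; Trygve 1/4

No spouse, descendants, or parent survives, so the estate passes to Njord's siblings per stirpes.
Half-blood and whole-blood siblings take equally under the stated rule.
The estate is divided into 4 equal shares of 1/4 among Trygve, Eirik, Liv, Solveig.
Trygve is living and takes 1/4.
Eirik predeceased; the 1/4 allotted to Eirik's branch passes to Eirik's issue by representation.
The 1/4 is divided into 3 equal shares of 1/12 among Tove, Frida, Jorunn.
Tove is living and takes 1/12.
Frida is living and takes 1/12.
Jorunn is living and takes 1/12.
Liv is living and takes 1/4.
Solveig is living and takes 1/4.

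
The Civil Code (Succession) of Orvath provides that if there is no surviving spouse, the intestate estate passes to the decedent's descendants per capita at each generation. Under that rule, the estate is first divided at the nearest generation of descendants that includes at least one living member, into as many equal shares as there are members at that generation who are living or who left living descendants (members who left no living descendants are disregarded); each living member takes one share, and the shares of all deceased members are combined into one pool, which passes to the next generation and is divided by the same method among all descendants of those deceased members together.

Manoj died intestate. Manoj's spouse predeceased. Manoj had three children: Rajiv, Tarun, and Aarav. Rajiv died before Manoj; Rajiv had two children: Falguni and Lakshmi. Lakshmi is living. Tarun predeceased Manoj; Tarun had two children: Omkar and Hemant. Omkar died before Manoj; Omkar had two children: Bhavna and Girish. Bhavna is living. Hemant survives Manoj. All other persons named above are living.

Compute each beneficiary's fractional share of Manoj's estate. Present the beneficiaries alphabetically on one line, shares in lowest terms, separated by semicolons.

There is no surviving spouse, so the entire estate passes to Manoj's descendants per capita at each generation.
At generation 1 (Rajiv, Tarun, Aarav) there are 3 shares of (1)/3 = 1/3 each.
Living: Aarav — each takes 1/3.
Deceased: Rajiv and Tarun. Their combined 2/3 is pooled and carried to generation 2.
At generation 2 (Falguni, Lakshmi, Omkar, Hemant) there are 4 shares of (2/3)/4 = 1/6 each.
Living: Falguni, Lakshmi, and Hemant — each takes 1/6.
Deceased: Omkar. That 1/6 share is carried to generation 3.
At generation 3 (Bhavna, Girish) there are 2 shares of (1/6)/2 = 1/12 each.
Living: Bhavna and Girish — each takes 1/12.

Aarav 1/3; Bhavna 1/12; Falguni 1/6; Girish 1/12; Hemant 1/6; Lakshmi 1/6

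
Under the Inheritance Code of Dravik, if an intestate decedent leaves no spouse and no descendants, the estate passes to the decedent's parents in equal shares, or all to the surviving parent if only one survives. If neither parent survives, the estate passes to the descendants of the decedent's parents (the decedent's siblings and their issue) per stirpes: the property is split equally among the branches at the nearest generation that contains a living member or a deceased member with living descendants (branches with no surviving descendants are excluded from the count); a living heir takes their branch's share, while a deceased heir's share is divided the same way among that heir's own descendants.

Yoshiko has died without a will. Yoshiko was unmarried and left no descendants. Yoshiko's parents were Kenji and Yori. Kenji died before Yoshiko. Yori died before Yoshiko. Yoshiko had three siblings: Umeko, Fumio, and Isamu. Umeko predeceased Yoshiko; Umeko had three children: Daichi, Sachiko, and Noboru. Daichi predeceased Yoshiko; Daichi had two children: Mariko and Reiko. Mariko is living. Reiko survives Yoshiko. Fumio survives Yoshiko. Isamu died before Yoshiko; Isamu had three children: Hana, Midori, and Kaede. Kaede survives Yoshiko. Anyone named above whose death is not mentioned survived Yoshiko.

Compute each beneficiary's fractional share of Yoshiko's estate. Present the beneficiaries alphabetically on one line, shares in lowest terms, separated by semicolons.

Neither parent survives and there are no descendants, so the estate passes to Yoshiko's siblings and their issue per stirpes.
The estate is divided into 3 equal shares of 1/3 among Umeko, Fumio, Isamu.
Umeko predeceased; the 1/3 allotted to Umeko's branch passes to Umeko's issue by representation.
The 1/3 is divided into 3 equal shares of 1/9 among Daichi, Sachiko, Noboru.
Daichi predeceased; the 1/9 allotted to Daichi's branch passes to Daichi's issue by representation.
The 1/9 is divided into 2 equal shares of 1/18 among Mariko, Reiko.
Mariko is living and takes 1/18.
Reiko is living and takes 1/18.
Sachiko is living and takes 1/9.
Noboru is living and takes 1/9.
Fumio is living and takes 1/3.
Isamu predeceased; the 1/3 allotted to Isamu's branch passes to Isamu's issue by representation.
The 1/3 is divided into 3 equal shares of 1/9 among Hana, Midori, Kaede.
Hana is living and takes 1/9.
Midori is living and takes 1/9.
Kaede is living and takes 1/9.

Fumio 1/3; Hana 1/9; Kaede 1/9; Mariko 1/18; Midori 1/9; Noboru 1/9; Reiko 1/18; Sachiko 1/9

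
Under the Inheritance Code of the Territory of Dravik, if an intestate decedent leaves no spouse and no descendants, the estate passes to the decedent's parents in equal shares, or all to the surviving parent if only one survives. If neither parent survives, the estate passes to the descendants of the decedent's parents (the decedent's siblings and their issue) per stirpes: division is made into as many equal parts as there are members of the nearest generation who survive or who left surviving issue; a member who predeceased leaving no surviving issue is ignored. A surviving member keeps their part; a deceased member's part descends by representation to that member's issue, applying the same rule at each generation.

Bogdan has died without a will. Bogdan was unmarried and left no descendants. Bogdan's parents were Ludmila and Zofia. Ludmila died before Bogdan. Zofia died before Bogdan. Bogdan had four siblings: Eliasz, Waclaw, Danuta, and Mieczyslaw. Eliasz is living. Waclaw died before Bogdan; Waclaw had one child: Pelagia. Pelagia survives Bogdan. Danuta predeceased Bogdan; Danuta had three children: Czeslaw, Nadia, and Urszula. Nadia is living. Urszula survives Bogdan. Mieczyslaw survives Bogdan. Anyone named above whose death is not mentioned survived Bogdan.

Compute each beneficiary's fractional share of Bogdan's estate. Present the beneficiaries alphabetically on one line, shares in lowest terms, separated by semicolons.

Neither parent survives and there are no descendants, so the estate passes to Bogdan's siblings and their issue per stirpes.
The estate is divided into 4 equal shares of 1/4 among Eliasz, Waclaw, Danuta, Mieczyslaw.
Eliasz is living and takes 1/4.
Waclaw predeceased; the 1/4 allotted to Waclaw's branch passes to Waclaw's issue by representation.
Pelagia is the sole taker at this level and receives the full 1/4.
Danuta predeceased; the 1/4 allotted to Danuta's branch passes to Danuta's issue by representation.
The 1/4 is divided into 3 equal shares of 1/12 among Czeslaw, Nadia, Urszula.
Czeslaw is living and takes 1/12.
Nadia is living and takes 1/12.
Urszula is living and takes 1/12.
Mieczyslaw is living and takes 1/4.

Czeslaw 1/12; Eliasz 1/4; Mieczyslaw 1/4; Nadia 1/12; Pelagia 1/4; Urszula 1/12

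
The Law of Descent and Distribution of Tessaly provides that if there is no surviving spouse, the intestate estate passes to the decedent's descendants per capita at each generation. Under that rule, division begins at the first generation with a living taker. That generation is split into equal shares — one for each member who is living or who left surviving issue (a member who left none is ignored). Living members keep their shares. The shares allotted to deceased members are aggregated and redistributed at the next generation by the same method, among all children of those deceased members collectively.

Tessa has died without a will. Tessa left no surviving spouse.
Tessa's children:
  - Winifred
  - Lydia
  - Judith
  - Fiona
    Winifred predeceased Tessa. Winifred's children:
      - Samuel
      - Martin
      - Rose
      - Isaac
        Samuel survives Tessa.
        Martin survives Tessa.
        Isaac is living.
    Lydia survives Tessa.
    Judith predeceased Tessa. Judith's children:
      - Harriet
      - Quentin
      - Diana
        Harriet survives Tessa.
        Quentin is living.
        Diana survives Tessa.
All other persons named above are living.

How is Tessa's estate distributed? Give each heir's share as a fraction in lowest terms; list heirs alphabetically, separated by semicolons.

There is no surviving spouse, so the entire estate passes to Tessa's descendants per capita at each generation.
At generation 1 (Winifred, Lydia, Judith, Fiona) there are 4 shares of (1)/4 = 1/4 each.
Living: Lydia and Fiona — each takes 1/4.
Deceased: Winifred and Judith. Their combined 1/2 is pooled and carried to generation 2.
At generation 2 (Samuel, Martin, Rose, Isaac, Harriet, Quentin, Diana) there are 7 shares of (1/2)/7 = 1/14 each.
Living: Samuel, Martin, Rose, Isaac, Harriet, Quentin, and Diana — each takes 1/14.

Diana 1/14; Fiona 1/4; Harriet 1/14; Isaac 1/14; Lydia 1/4; Martin 1/14; Quentin 1/14; Rose 1/14; Samuel 1/14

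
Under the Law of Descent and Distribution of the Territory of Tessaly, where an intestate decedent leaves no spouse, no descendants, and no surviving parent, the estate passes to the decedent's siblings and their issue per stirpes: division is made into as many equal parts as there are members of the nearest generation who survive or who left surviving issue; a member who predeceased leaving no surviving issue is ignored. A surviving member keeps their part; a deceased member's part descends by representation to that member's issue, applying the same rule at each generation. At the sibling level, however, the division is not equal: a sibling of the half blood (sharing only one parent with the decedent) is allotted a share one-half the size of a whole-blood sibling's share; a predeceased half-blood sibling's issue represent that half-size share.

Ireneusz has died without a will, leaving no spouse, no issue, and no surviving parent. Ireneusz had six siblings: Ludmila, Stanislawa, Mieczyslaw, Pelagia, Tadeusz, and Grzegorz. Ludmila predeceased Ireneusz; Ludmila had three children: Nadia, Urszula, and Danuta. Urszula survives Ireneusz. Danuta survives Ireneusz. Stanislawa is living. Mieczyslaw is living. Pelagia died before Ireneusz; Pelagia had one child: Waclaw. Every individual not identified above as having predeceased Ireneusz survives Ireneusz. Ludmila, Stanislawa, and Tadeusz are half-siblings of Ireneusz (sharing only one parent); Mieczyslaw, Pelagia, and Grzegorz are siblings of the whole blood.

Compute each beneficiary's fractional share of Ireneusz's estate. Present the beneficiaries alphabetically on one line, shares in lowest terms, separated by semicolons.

No spouse, descendants, or parent survives, so the estate passes to Ireneusz's siblings per stirpes.
Half-blood siblings count for one-half the weight of whole-blood siblings at the initial division.
Dividing 1 in proportion to weights (total weight 9/2): Ludmila (weight 1/2) → 1/9; Stanislawa (weight 1/2) → 1/9; Mieczyslaw (weight 1) → 2/9; Pelagia (weight 1) → 2/9; Tadeusz (weight 1/2) → 1/9; Grzegorz (weight 1) → 2/9.
Ludmila predeceased; the 1/9 allotted to Ludmila's branch passes to Ludmila's issue by representation.
The 1/9 is divided into 3 equal shares of 1/27 among Nadia, Urszula, Danuta.
Nadia is living and takes 1/27.
Urszula is living and takes 1/27.
Danuta is living and takes 1/27.
Stanislawa is living and takes 1/9.
Mieczyslaw is living and takes 2/9.
Pelagia predeceased; the 2/9 allotted to Pelagia's branch passes to Pelagia's issue by representation.
Waclaw is the sole taker at this level and receives the full 2/9.
Tadeusz is living and takes 1/9.
Grzegorz is living and takes 2/9.

Danuta 1/27; Grzegorz 2/9; Mieczyslaw 2/9; Nadia 1/27; Stanislawa 1/9; Tadeusz 1/9; Urszula 1/27; Waclaw 2/9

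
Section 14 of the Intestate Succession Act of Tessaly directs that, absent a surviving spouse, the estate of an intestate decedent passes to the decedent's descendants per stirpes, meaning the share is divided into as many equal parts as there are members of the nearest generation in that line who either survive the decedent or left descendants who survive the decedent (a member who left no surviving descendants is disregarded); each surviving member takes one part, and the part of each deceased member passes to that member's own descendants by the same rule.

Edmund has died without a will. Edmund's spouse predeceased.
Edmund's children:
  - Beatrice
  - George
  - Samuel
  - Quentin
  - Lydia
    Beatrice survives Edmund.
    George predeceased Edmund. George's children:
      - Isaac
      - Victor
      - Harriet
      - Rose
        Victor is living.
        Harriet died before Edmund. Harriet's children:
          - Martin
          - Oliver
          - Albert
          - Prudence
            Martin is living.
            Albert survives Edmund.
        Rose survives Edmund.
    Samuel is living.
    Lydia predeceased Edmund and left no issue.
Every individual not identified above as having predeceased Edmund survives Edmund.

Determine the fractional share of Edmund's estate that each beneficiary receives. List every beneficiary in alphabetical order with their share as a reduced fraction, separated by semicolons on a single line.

Albert 1/64; Beatrice 1/4; Isaac 1/16; Martin 1/64; Oliver 1/64; Prudence 1/64; Quentin 1/4; Rose 1/16; Samuel 1/4; Victor 1/16

There is no surviving spouse, so the entire estate passes to Edmund's descendants per stirpes.
Lydia left no surviving issue, so that branch lapses and is disregarded.
The estate is divided into 4 equal shares of 1/4 among Beatrice, George, Samuel, Quentin.
Beatrice is living and takes 1/4.
George predeceased; the 1/4 allotted to George's branch passes to George's issue by representation.
The 1/4 is divided into 4 equal shares of 1/16 among Isaac, Victor, Harriet, Rose.
Isaac is living and takes 1/16.
Victor is living and takes 1/16.
Harriet predeceased; the 1/16 allotted to Harriet's branch passes to Harriet's issue by representation.
The 1/16 is divided into 4 equal shares of 1/64 among Martin, Oliver, Albert, Prudence.
Martin is living and takes 1/64.
Oliver is living and takes 1/64.
Albert is living and takes 1/64.
Prudence is living and takes 1/64.
Rose is living and takes 1/16.
Samuel is living and takes 1/4.
Quentin is living and takes 1/4.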